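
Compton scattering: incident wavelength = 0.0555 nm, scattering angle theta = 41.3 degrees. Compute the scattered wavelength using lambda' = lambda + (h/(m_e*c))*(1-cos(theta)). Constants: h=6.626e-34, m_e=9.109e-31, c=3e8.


Compton wavelength: h/(m_e*c) = 2.4247e-12 m
d_lambda = 2.4247e-12 * (1 - cos(41.3 deg))
= 2.4247e-12 * 0.248736
= 6.0311e-13 m = 0.000603 nm
lambda' = 0.0555 + 0.000603
= 0.056103 nm

0.056103


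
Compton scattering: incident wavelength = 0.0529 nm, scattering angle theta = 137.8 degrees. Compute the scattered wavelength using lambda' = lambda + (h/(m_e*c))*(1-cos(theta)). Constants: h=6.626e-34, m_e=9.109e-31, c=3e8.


Compton wavelength: h/(m_e*c) = 2.4247e-12 m
d_lambda = 2.4247e-12 * (1 - cos(137.8 deg))
= 2.4247e-12 * 1.740805
= 4.2209e-12 m = 0.004221 nm
lambda' = 0.0529 + 0.004221
= 0.057121 nm

0.057121


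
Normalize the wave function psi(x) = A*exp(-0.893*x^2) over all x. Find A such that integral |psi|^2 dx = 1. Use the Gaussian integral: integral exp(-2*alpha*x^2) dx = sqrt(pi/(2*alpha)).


integral |psi|^2 dx = A^2 * sqrt(pi/(2*alpha)) = 1
A^2 = sqrt(2*alpha/pi)
= sqrt(2 * 0.893 / pi)
= 0.75399
A = sqrt(0.75399)
= 0.8683

0.8683


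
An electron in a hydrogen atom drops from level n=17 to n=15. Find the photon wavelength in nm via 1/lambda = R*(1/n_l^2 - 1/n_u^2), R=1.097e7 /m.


1/lambda = R * (1/n_l^2 - 1/n_u^2)
= 1.097e7 * (1/15^2 - 1/17^2)
= 1.097e7 * (0.004444 - 0.00346)
= 1.097e7 * 0.000984
= 1.0797e+04 /m
lambda = 1 / 1.0797e+04 = 92617.6504 nm

92617.6504


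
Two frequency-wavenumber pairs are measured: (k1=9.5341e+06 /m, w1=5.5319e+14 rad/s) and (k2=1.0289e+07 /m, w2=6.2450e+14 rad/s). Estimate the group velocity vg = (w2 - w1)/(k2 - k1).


vg = (w2 - w1) / (k2 - k1)
= (6.2450e+14 - 5.5319e+14) / (1.0289e+07 - 9.5341e+06)
= 7.1310e+13 / 7.5490e+05
= 9.4463e+07 m/s

9.4463e+07


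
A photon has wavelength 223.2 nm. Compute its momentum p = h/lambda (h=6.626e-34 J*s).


p = h / lambda
= 6.626e-34 / (223.2e-9)
= 6.626e-34 / 2.2320e-07
= 2.9686e-27 kg*m/s

2.9686e-27


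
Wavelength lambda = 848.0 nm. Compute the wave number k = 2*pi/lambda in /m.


k = 2 * pi / lambda
= 6.2832 / (848.0e-9)
= 6.2832 / 8.4800e-07
= 7.4094e+06 /m

7.4094e+06


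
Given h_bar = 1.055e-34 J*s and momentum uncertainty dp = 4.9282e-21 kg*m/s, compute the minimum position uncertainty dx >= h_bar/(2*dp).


dx = h_bar / (2 * dp)
= 1.055e-34 / (2 * 4.9282e-21)
= 1.055e-34 / 9.8564e-21
= 1.0704e-14 m

1.0704e-14


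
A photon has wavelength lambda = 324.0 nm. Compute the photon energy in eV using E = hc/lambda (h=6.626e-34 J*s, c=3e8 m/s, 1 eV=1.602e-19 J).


E = hc / lambda
= (6.626e-34)(3e8) / (324.0e-9)
= 1.9878e-25 / 3.2400e-07
= 6.1352e-19 J
Converting to eV: 6.1352e-19 / 1.602e-19
= 3.8297 eV

3.8297


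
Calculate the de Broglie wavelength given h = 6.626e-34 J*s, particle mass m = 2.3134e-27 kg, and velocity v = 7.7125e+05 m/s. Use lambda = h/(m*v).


lambda = h / (m * v)
= 6.626e-34 / (2.3134e-27 * 7.7125e+05)
= 6.626e-34 / 1.7842e-21
= 3.7137e-13 m

3.7137e-13


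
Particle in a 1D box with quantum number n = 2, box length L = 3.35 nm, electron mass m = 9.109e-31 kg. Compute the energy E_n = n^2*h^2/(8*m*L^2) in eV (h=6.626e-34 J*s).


E = n^2 * h^2 / (8 * m * L^2)
= 2^2 * (6.626e-34)^2 / (8 * 9.109e-31 * (3.35e-9)^2)
= 4 * 4.3904e-67 / (8 * 9.109e-31 * 1.1223e-17)
= 2.1474e-20 J
= 0.134 eV

0.134


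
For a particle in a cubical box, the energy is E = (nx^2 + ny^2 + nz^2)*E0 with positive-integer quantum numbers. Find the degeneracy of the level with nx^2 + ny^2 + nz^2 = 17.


Enumerate all (nx, ny, nz) with nx^2 + ny^2 + nz^2 = 17:
(2,2,3)
(2,3,2)
(3,2,2)
Total degeneracy = 3

3


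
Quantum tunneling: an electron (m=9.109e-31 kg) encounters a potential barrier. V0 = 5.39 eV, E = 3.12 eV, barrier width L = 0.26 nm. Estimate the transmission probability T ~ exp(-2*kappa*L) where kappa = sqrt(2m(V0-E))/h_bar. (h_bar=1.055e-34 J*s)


V0 - E = 2.27 eV = 3.6365e-19 J
kappa = sqrt(2 * m * (V0-E)) / h_bar
= sqrt(2 * 9.109e-31 * 3.6365e-19) / 1.055e-34
= 7.7151e+09 /m
2*kappa*L = 2 * 7.7151e+09 * 0.26e-9
= 4.0119
T = exp(-4.0119) = 1.809976e-02

1.809976e-02


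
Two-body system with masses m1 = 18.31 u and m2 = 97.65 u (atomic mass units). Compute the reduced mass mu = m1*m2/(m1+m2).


mu = m1 * m2 / (m1 + m2)
= 18.31 * 97.65 / (18.31 + 97.65)
= 1787.9715 / 115.96
= 15.4189 u

15.4189


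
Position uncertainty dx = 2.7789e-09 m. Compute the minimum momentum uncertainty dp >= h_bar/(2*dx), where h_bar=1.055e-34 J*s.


dp = h_bar / (2 * dx)
= 1.055e-34 / (2 * 2.7789e-09)
= 1.055e-34 / 5.5578e-09
= 1.8982e-26 kg*m/s

1.8982e-26


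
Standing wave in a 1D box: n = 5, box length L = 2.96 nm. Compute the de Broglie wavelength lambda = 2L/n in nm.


lambda = 2L / n
= 2 * 2.96 / 5
= 5.92 / 5
= 1.184 nm

1.184


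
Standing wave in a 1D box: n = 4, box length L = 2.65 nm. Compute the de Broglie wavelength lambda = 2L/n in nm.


lambda = 2L / n
= 2 * 2.65 / 4
= 5.3 / 4
= 1.325 nm

1.325


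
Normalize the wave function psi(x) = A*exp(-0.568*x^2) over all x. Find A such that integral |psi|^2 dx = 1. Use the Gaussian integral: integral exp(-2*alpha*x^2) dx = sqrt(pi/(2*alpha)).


integral |psi|^2 dx = A^2 * sqrt(pi/(2*alpha)) = 1
A^2 = sqrt(2*alpha/pi)
= sqrt(2 * 0.568 / pi)
= 0.601332
A = sqrt(0.601332)
= 0.7755

0.7755


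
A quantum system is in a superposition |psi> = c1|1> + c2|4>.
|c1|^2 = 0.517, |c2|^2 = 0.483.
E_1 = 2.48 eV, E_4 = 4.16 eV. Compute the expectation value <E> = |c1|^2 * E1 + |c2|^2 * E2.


<E> = |c1|^2 * E1 + |c2|^2 * E2
= 0.517 * 2.48 + 0.483 * 4.16
= 1.2822 + 2.0093
= 3.2914 eV

3.2914


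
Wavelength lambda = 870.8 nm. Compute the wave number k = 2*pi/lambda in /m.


k = 2 * pi / lambda
= 6.2832 / (870.8e-9)
= 6.2832 / 8.7080e-07
= 7.2154e+06 /m

7.2154e+06


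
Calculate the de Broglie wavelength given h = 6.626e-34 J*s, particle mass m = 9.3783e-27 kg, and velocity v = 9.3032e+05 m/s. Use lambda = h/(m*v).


lambda = h / (m * v)
= 6.626e-34 / (9.3783e-27 * 9.3032e+05)
= 6.626e-34 / 8.7248e-21
= 7.5944e-14 m

7.5944e-14


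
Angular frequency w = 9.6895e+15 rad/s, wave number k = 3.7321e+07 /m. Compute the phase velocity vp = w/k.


vp = w / k
= 9.6895e+15 / 3.7321e+07
= 2.5963e+08 m/s

2.5963e+08


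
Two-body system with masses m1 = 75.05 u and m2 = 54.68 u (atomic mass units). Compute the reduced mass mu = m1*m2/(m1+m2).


mu = m1 * m2 / (m1 + m2)
= 75.05 * 54.68 / (75.05 + 54.68)
= 4103.734 / 129.73
= 31.6329 u

31.6329


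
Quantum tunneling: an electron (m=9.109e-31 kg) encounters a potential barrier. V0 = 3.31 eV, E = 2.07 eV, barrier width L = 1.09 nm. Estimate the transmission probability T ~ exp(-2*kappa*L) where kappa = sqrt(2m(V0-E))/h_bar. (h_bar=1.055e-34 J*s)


V0 - E = 1.24 eV = 1.9865e-19 J
kappa = sqrt(2 * m * (V0-E)) / h_bar
= sqrt(2 * 9.109e-31 * 1.9865e-19) / 1.055e-34
= 5.7022e+09 /m
2*kappa*L = 2 * 5.7022e+09 * 1.09e-9
= 12.4307
T = exp(-12.4307) = 3.993967e-06

3.993967e-06


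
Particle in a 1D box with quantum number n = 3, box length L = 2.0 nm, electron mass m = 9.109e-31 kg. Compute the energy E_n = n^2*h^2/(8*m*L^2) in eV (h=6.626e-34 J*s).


E = n^2 * h^2 / (8 * m * L^2)
= 3^2 * (6.626e-34)^2 / (8 * 9.109e-31 * (2.0e-9)^2)
= 9 * 4.3904e-67 / (8 * 9.109e-31 * 4.0000e-18)
= 1.3556e-19 J
= 0.8462 eV

0.8462


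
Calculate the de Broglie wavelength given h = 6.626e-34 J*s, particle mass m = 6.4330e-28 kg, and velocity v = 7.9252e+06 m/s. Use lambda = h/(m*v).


lambda = h / (m * v)
= 6.626e-34 / (6.4330e-28 * 7.9252e+06)
= 6.626e-34 / 5.0983e-21
= 1.2997e-13 m

1.2997e-13


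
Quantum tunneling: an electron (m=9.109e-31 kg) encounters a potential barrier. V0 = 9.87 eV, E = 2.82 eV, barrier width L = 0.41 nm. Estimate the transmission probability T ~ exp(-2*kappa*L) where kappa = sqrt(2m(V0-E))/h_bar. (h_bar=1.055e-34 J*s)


V0 - E = 7.05 eV = 1.1294e-18 J
kappa = sqrt(2 * m * (V0-E)) / h_bar
= sqrt(2 * 9.109e-31 * 1.1294e-18) / 1.055e-34
= 1.3596e+10 /m
2*kappa*L = 2 * 1.3596e+10 * 0.41e-9
= 11.149
T = exp(-11.149) = 1.438906e-05

1.438906e-05


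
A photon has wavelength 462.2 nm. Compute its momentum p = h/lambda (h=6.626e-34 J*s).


p = h / lambda
= 6.626e-34 / (462.2e-9)
= 6.626e-34 / 4.6220e-07
= 1.4336e-27 kg*m/s

1.4336e-27


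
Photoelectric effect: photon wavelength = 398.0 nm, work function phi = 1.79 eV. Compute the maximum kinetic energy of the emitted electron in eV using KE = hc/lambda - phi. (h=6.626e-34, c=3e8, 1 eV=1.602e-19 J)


E_photon = hc / lambda
= (6.626e-34)(3e8) / (398.0e-9)
= 4.9945e-19 J
= 3.1176 eV
KE = E_photon - phi
= 3.1176 - 1.79
= 1.3276 eV

1.3276


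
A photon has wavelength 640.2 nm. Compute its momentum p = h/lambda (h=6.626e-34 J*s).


p = h / lambda
= 6.626e-34 / (640.2e-9)
= 6.626e-34 / 6.4020e-07
= 1.0350e-27 kg*m/s

1.0350e-27


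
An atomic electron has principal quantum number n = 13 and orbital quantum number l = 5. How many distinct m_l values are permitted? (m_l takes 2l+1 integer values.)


m_l ranges from -l to +l in integer steps
So m_l goes from -5 to +5
Count = 2l + 1 = 2*5 + 1
= 11

11


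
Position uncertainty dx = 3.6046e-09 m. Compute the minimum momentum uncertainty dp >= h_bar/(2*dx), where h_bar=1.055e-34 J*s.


dp = h_bar / (2 * dx)
= 1.055e-34 / (2 * 3.6046e-09)
= 1.055e-34 / 7.2092e-09
= 1.4634e-26 kg*m/s

1.4634e-26


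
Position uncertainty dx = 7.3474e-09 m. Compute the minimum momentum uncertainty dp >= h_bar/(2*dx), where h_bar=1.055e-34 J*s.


dp = h_bar / (2 * dx)
= 1.055e-34 / (2 * 7.3474e-09)
= 1.055e-34 / 1.4695e-08
= 7.1794e-27 kg*m/s

7.1794e-27


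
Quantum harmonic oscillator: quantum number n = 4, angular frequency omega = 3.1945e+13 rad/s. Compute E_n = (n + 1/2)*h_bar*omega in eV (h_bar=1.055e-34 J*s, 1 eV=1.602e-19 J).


E = (n + 1/2) * h_bar * omega
= (4 + 0.5) * 1.055e-34 * 3.1945e+13
= 4.5 * 3.3702e-21
= 1.5166e-20 J
= 0.0947 eV

0.0947


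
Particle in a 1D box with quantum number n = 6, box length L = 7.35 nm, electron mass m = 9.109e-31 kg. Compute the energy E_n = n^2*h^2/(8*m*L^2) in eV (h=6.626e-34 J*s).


E = n^2 * h^2 / (8 * m * L^2)
= 6^2 * (6.626e-34)^2 / (8 * 9.109e-31 * (7.35e-9)^2)
= 36 * 4.3904e-67 / (8 * 9.109e-31 * 5.4023e-17)
= 4.0149e-20 J
= 0.2506 eV

0.2506


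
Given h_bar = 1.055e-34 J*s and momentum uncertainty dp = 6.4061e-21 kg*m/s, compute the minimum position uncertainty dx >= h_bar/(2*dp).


dx = h_bar / (2 * dp)
= 1.055e-34 / (2 * 6.4061e-21)
= 1.055e-34 / 1.2812e-20
= 8.2343e-15 m

8.2343e-15


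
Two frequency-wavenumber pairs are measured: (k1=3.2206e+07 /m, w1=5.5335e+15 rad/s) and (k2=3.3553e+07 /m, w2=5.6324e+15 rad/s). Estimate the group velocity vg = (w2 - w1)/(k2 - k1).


vg = (w2 - w1) / (k2 - k1)
= (5.6324e+15 - 5.5335e+15) / (3.3553e+07 - 3.2206e+07)
= 9.8900e+13 / 1.3470e+06
= 7.3422e+07 m/s

7.3422e+07


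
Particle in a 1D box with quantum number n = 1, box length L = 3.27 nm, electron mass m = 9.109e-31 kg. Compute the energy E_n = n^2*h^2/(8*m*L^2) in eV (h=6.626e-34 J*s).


E = n^2 * h^2 / (8 * m * L^2)
= 1^2 * (6.626e-34)^2 / (8 * 9.109e-31 * (3.27e-9)^2)
= 1 * 4.3904e-67 / (8 * 9.109e-31 * 1.0693e-17)
= 5.6344e-21 J
= 0.0352 eV

0.0352


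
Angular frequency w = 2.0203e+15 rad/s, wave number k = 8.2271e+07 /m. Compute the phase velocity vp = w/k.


vp = w / k
= 2.0203e+15 / 8.2271e+07
= 2.4557e+07 m/s

2.4557e+07


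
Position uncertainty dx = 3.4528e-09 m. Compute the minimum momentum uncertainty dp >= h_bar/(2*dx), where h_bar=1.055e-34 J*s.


dp = h_bar / (2 * dx)
= 1.055e-34 / (2 * 3.4528e-09)
= 1.055e-34 / 6.9056e-09
= 1.5277e-26 kg*m/s

1.5277e-26


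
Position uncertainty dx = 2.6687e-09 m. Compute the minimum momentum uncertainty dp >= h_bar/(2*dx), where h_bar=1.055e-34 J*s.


dp = h_bar / (2 * dx)
= 1.055e-34 / (2 * 2.6687e-09)
= 1.055e-34 / 5.3374e-09
= 1.9766e-26 kg*m/s

1.9766e-26


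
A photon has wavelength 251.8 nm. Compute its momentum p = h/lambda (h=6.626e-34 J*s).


p = h / lambda
= 6.626e-34 / (251.8e-9)
= 6.626e-34 / 2.5180e-07
= 2.6315e-27 kg*m/s

2.6315e-27


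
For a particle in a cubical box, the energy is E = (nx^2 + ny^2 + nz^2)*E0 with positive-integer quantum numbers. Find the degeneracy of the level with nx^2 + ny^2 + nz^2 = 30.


Enumerate all (nx, ny, nz) with nx^2 + ny^2 + nz^2 = 30:
(1,2,5)
(1,5,2)
(2,1,5)
(2,5,1)
(5,1,2)
(5,2,1)
Total degeneracy = 6

6


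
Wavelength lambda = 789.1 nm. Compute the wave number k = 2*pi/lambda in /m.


k = 2 * pi / lambda
= 6.2832 / (789.1e-9)
= 6.2832 / 7.8910e-07
= 7.9625e+06 /m

7.9625e+06


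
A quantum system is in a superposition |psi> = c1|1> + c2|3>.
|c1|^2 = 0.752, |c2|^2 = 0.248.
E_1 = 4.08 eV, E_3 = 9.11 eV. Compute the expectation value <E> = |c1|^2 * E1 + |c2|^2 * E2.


<E> = |c1|^2 * E1 + |c2|^2 * E2
= 0.752 * 4.08 + 0.248 * 9.11
= 3.0682 + 2.2593
= 5.3274 eV

5.3274


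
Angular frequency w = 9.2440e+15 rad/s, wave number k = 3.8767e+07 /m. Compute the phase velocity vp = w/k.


vp = w / k
= 9.2440e+15 / 3.8767e+07
= 2.3845e+08 m/s

2.3845e+08


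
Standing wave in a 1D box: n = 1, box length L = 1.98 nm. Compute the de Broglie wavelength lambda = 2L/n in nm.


lambda = 2L / n
= 2 * 1.98 / 1
= 3.96 / 1
= 3.96 nm

3.96


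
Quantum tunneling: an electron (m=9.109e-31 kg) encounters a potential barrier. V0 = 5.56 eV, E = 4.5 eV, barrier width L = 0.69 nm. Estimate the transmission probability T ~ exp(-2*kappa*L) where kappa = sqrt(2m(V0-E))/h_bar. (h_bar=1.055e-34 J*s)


V0 - E = 1.06 eV = 1.6981e-19 J
kappa = sqrt(2 * m * (V0-E)) / h_bar
= sqrt(2 * 9.109e-31 * 1.6981e-19) / 1.055e-34
= 5.2721e+09 /m
2*kappa*L = 2 * 5.2721e+09 * 0.69e-9
= 7.2755
T = exp(-7.2755) = 6.923134e-04

6.923134e-04


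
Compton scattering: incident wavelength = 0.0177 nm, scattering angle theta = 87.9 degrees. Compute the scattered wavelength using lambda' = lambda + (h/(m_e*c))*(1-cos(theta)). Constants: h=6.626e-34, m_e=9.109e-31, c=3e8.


Compton wavelength: h/(m_e*c) = 2.4247e-12 m
d_lambda = 2.4247e-12 * (1 - cos(87.9 deg))
= 2.4247e-12 * 0.963356
= 2.3359e-12 m = 0.002336 nm
lambda' = 0.0177 + 0.002336
= 0.020036 nm

0.020036


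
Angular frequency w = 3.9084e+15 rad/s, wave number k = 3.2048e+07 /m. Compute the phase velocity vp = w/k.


vp = w / k
= 3.9084e+15 / 3.2048e+07
= 1.2195e+08 m/s

1.2195e+08


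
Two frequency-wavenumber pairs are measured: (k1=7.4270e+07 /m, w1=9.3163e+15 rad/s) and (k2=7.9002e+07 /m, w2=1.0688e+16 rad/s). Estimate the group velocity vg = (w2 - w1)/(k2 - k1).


vg = (w2 - w1) / (k2 - k1)
= (1.0688e+16 - 9.3163e+15) / (7.9002e+07 - 7.4270e+07)
= 1.3717e+15 / 4.7320e+06
= 2.8988e+08 m/s

2.8988e+08


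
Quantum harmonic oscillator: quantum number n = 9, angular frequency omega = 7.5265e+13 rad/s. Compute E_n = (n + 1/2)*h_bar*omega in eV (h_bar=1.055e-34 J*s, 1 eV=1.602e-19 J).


E = (n + 1/2) * h_bar * omega
= (9 + 0.5) * 1.055e-34 * 7.5265e+13
= 9.5 * 7.9405e-21
= 7.5434e-20 J
= 0.4709 eV

0.4709


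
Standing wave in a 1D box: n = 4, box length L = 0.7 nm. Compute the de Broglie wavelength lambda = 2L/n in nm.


lambda = 2L / n
= 2 * 0.7 / 4
= 1.4 / 4
= 0.35 nm

0.35


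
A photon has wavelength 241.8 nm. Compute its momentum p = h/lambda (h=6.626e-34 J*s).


p = h / lambda
= 6.626e-34 / (241.8e-9)
= 6.626e-34 / 2.4180e-07
= 2.7403e-27 kg*m/s

2.7403e-27


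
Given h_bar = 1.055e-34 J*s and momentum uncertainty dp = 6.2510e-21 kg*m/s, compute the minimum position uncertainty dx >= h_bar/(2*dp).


dx = h_bar / (2 * dp)
= 1.055e-34 / (2 * 6.2510e-21)
= 1.055e-34 / 1.2502e-20
= 8.4386e-15 m

8.4386e-15


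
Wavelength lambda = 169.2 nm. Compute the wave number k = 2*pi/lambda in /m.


k = 2 * pi / lambda
= 6.2832 / (169.2e-9)
= 6.2832 / 1.6920e-07
= 3.7135e+07 /m

3.7135e+07


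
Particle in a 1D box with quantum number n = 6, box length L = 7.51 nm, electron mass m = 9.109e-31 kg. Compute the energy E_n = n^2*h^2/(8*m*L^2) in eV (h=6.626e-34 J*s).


E = n^2 * h^2 / (8 * m * L^2)
= 6^2 * (6.626e-34)^2 / (8 * 9.109e-31 * (7.51e-9)^2)
= 36 * 4.3904e-67 / (8 * 9.109e-31 * 5.6400e-17)
= 3.8456e-20 J
= 0.2401 eV

0.2401


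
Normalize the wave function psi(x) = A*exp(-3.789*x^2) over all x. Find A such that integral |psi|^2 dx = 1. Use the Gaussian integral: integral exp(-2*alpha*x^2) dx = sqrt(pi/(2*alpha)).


integral |psi|^2 dx = A^2 * sqrt(pi/(2*alpha)) = 1
A^2 = sqrt(2*alpha/pi)
= sqrt(2 * 3.789 / pi)
= 1.553111
A = sqrt(1.553111)
= 1.2462

1.2462


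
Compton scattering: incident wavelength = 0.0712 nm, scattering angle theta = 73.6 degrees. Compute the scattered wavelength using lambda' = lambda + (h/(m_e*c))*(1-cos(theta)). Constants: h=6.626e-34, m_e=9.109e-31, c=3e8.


Compton wavelength: h/(m_e*c) = 2.4247e-12 m
d_lambda = 2.4247e-12 * (1 - cos(73.6 deg))
= 2.4247e-12 * 0.717659
= 1.7401e-12 m = 0.00174 nm
lambda' = 0.0712 + 0.00174
= 0.07294 nm

0.07294


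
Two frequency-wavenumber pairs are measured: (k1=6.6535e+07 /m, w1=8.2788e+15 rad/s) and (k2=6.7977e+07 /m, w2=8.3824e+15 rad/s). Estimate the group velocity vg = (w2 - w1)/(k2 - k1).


vg = (w2 - w1) / (k2 - k1)
= (8.3824e+15 - 8.2788e+15) / (6.7977e+07 - 6.6535e+07)
= 1.0360e+14 / 1.4420e+06
= 7.1845e+07 m/s

7.1845e+07


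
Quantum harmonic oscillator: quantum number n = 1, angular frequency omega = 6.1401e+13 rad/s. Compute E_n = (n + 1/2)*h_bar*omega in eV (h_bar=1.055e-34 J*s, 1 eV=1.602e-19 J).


E = (n + 1/2) * h_bar * omega
= (1 + 0.5) * 1.055e-34 * 6.1401e+13
= 1.5 * 6.4778e-21
= 9.7167e-21 J
= 0.0607 eV

0.0607


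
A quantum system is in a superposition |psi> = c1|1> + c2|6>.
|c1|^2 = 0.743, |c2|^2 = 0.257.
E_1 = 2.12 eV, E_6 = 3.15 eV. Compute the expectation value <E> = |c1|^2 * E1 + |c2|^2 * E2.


<E> = |c1|^2 * E1 + |c2|^2 * E2
= 0.743 * 2.12 + 0.257 * 3.15
= 1.5752 + 0.8095
= 2.3847 eV

2.3847


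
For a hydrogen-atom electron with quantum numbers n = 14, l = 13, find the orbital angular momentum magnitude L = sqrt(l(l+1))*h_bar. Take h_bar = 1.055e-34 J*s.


L = sqrt(l*(l+1)) * h_bar
= sqrt(13 * 14) * 1.055e-34
= sqrt(182) * 1.055e-34
= 13.4907 * 1.055e-34
= 1.4233e-33 J*s

1.4233e-33


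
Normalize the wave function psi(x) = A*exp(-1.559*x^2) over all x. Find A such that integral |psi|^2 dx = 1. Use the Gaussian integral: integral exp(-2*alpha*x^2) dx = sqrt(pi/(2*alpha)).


integral |psi|^2 dx = A^2 * sqrt(pi/(2*alpha)) = 1
A^2 = sqrt(2*alpha/pi)
= sqrt(2 * 1.559 / pi)
= 0.996238
A = sqrt(0.996238)
= 0.9981

0.9981


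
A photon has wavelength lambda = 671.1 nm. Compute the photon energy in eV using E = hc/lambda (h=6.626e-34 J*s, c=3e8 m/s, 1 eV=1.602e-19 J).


E = hc / lambda
= (6.626e-34)(3e8) / (671.1e-9)
= 1.9878e-25 / 6.7110e-07
= 2.9620e-19 J
Converting to eV: 2.9620e-19 / 1.602e-19
= 1.8489 eV

1.8489


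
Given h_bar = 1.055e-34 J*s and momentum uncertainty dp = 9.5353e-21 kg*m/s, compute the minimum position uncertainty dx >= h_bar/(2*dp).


dx = h_bar / (2 * dp)
= 1.055e-34 / (2 * 9.5353e-21)
= 1.055e-34 / 1.9071e-20
= 5.5321e-15 m

5.5321e-15


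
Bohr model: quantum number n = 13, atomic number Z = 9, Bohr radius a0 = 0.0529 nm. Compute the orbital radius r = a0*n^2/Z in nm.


r = a0 * n^2 / Z
= 0.0529 * 13^2 / 9
= 0.0529 * 169 / 9
= 0.9933 nm

0.9933


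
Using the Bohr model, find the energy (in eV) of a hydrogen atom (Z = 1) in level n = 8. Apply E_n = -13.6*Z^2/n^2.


E_n = -13.6 * Z^2 / n^2
= -13.6 * 1^2 / 8^2
= -13.6 * 1 / 64
= -0.2125 eV

-0.2125


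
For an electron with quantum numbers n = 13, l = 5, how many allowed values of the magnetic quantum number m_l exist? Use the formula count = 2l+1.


m_l ranges from -l to +l in integer steps
So m_l goes from -5 to +5
Count = 2l + 1 = 2*5 + 1
= 11

11


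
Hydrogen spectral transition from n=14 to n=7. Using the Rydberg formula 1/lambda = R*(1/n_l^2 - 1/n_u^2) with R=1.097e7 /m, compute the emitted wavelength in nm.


1/lambda = R * (1/n_l^2 - 1/n_u^2)
= 1.097e7 * (1/7^2 - 1/14^2)
= 1.097e7 * (0.020408 - 0.005102)
= 1.097e7 * 0.015306
= 1.6791e+05 /m
lambda = 1 / 1.6791e+05 = 5955.6366 nm

5955.6366


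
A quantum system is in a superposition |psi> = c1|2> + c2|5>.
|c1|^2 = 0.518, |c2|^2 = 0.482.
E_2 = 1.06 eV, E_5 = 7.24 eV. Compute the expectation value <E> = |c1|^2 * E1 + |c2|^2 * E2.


<E> = |c1|^2 * E1 + |c2|^2 * E2
= 0.518 * 1.06 + 0.482 * 7.24
= 0.5491 + 3.4897
= 4.0388 eV

4.0388


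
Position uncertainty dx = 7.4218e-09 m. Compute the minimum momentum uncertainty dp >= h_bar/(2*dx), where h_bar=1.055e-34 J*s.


dp = h_bar / (2 * dx)
= 1.055e-34 / (2 * 7.4218e-09)
= 1.055e-34 / 1.4844e-08
= 7.1074e-27 kg*m/s

7.1074e-27


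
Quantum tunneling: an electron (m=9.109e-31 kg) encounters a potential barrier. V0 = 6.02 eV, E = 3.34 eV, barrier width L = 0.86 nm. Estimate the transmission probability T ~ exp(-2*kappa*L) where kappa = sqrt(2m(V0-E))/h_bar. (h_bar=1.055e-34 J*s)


V0 - E = 2.68 eV = 4.2934e-19 J
kappa = sqrt(2 * m * (V0-E)) / h_bar
= sqrt(2 * 9.109e-31 * 4.2934e-19) / 1.055e-34
= 8.3829e+09 /m
2*kappa*L = 2 * 8.3829e+09 * 0.86e-9
= 14.4187
T = exp(-14.4187) = 5.470843e-07

5.470843e-07


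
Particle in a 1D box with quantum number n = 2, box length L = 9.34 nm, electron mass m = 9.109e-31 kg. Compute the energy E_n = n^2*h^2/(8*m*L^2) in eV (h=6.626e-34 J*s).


E = n^2 * h^2 / (8 * m * L^2)
= 2^2 * (6.626e-34)^2 / (8 * 9.109e-31 * (9.34e-9)^2)
= 4 * 4.3904e-67 / (8 * 9.109e-31 * 8.7236e-17)
= 2.7625e-21 J
= 0.0172 eV

0.0172


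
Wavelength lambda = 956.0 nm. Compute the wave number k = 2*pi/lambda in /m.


k = 2 * pi / lambda
= 6.2832 / (956.0e-9)
= 6.2832 / 9.5600e-07
= 6.5724e+06 /m

6.5724e+06


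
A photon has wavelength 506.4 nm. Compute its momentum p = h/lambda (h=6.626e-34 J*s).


p = h / lambda
= 6.626e-34 / (506.4e-9)
= 6.626e-34 / 5.0640e-07
= 1.3085e-27 kg*m/s

1.3085e-27


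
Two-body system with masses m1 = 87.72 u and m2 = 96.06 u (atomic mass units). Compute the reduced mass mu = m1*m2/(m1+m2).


mu = m1 * m2 / (m1 + m2)
= 87.72 * 96.06 / (87.72 + 96.06)
= 8426.3832 / 183.78
= 45.8504 u

45.8504


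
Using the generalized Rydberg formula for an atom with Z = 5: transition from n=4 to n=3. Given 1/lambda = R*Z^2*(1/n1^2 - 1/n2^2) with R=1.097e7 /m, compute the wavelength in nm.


1/lambda = R * Z^2 * (1/n1^2 - 1/n2^2)
= 1.097e7 * 5^2 * (1/3^2 - 1/4^2)
= 1.097e7 * 25 * (0.111111 - 0.0625)
= 1.3332e+07 /m
lambda = 1 / 1.3332e+07
= 75.0098 nm

75.0098


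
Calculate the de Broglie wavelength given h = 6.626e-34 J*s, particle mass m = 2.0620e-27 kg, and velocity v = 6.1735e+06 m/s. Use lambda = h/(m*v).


lambda = h / (m * v)
= 6.626e-34 / (2.0620e-27 * 6.1735e+06)
= 6.626e-34 / 1.2730e-20
= 5.2051e-14 m

5.2051e-14


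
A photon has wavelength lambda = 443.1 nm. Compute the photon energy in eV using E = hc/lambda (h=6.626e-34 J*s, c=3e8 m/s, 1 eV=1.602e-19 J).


E = hc / lambda
= (6.626e-34)(3e8) / (443.1e-9)
= 1.9878e-25 / 4.4310e-07
= 4.4861e-19 J
Converting to eV: 4.4861e-19 / 1.602e-19
= 2.8003 eV

2.8003


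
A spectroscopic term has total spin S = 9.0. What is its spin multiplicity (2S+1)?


Spin multiplicity = 2S + 1
= 2 * 9.0 + 1
= 18.0 + 1
= 19

19


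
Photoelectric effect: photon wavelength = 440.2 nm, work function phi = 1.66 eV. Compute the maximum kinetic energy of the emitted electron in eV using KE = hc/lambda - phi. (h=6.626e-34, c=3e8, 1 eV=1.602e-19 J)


E_photon = hc / lambda
= (6.626e-34)(3e8) / (440.2e-9)
= 4.5157e-19 J
= 2.8188 eV
KE = E_photon - phi
= 2.8188 - 1.66
= 1.1588 eV

1.1588


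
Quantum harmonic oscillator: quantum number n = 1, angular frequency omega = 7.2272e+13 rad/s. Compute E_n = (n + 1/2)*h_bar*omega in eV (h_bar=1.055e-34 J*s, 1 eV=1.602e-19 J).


E = (n + 1/2) * h_bar * omega
= (1 + 0.5) * 1.055e-34 * 7.2272e+13
= 1.5 * 7.6247e-21
= 1.1437e-20 J
= 0.0714 eV

0.0714


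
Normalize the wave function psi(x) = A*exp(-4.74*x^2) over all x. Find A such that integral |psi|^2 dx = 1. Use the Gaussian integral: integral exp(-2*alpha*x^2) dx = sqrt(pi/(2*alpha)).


integral |psi|^2 dx = A^2 * sqrt(pi/(2*alpha)) = 1
A^2 = sqrt(2*alpha/pi)
= sqrt(2 * 4.74 / pi)
= 1.737118
A = sqrt(1.737118)
= 1.318

1.318


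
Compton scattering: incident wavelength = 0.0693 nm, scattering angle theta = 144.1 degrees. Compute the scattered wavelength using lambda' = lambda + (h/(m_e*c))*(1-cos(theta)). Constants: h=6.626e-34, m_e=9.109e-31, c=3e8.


Compton wavelength: h/(m_e*c) = 2.4247e-12 m
d_lambda = 2.4247e-12 * (1 - cos(144.1 deg))
= 2.4247e-12 * 1.810042
= 4.3888e-12 m = 0.004389 nm
lambda' = 0.0693 + 0.004389
= 0.073689 nm

0.073689


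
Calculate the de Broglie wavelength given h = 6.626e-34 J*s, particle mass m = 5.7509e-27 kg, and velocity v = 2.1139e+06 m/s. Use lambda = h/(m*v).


lambda = h / (m * v)
= 6.626e-34 / (5.7509e-27 * 2.1139e+06)
= 6.626e-34 / 1.2157e-20
= 5.4504e-14 m

5.4504e-14


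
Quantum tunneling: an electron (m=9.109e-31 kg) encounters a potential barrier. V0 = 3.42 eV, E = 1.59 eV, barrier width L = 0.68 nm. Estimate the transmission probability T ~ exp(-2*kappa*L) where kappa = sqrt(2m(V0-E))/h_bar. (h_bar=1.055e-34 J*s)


V0 - E = 1.83 eV = 2.9317e-19 J
kappa = sqrt(2 * m * (V0-E)) / h_bar
= sqrt(2 * 9.109e-31 * 2.9317e-19) / 1.055e-34
= 6.9272e+09 /m
2*kappa*L = 2 * 6.9272e+09 * 0.68e-9
= 9.4209
T = exp(-9.4209) = 8.101096e-05

8.101096e-05


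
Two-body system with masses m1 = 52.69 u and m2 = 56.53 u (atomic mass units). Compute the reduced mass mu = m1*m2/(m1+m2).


mu = m1 * m2 / (m1 + m2)
= 52.69 * 56.53 / (52.69 + 56.53)
= 2978.5657 / 109.22
= 27.2712 u

27.2712


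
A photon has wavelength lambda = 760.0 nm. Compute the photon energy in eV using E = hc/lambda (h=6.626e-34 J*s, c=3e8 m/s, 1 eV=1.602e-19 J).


E = hc / lambda
= (6.626e-34)(3e8) / (760.0e-9)
= 1.9878e-25 / 7.6000e-07
= 2.6155e-19 J
Converting to eV: 2.6155e-19 / 1.602e-19
= 1.6327 eV

1.6327


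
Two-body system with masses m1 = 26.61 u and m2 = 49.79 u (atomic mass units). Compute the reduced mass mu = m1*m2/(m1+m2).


mu = m1 * m2 / (m1 + m2)
= 26.61 * 49.79 / (26.61 + 49.79)
= 1324.9119 / 76.4
= 17.3418 u

17.3418


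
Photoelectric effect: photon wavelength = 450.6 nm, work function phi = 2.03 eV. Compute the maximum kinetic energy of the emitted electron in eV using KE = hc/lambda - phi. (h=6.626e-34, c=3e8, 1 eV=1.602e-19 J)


E_photon = hc / lambda
= (6.626e-34)(3e8) / (450.6e-9)
= 4.4115e-19 J
= 2.7537 eV
KE = E_photon - phi
= 2.7537 - 2.03
= 0.7237 eV

0.7237


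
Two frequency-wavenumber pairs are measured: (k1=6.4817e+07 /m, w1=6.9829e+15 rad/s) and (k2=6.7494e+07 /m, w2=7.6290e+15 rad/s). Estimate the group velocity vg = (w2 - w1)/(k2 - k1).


vg = (w2 - w1) / (k2 - k1)
= (7.6290e+15 - 6.9829e+15) / (6.7494e+07 - 6.4817e+07)
= 6.4610e+14 / 2.6770e+06
= 2.4135e+08 m/s

2.4135e+08


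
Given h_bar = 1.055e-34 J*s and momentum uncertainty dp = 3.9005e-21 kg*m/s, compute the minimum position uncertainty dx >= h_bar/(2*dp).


dx = h_bar / (2 * dp)
= 1.055e-34 / (2 * 3.9005e-21)
= 1.055e-34 / 7.8010e-21
= 1.3524e-14 m

1.3524e-14


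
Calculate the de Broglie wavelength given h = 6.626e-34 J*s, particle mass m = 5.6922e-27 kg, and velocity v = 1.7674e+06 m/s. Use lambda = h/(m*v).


lambda = h / (m * v)
= 6.626e-34 / (5.6922e-27 * 1.7674e+06)
= 6.626e-34 / 1.0060e-20
= 6.5862e-14 m

6.5862e-14


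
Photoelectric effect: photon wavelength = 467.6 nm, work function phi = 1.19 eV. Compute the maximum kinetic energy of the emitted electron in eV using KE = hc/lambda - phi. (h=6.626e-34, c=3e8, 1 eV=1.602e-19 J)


E_photon = hc / lambda
= (6.626e-34)(3e8) / (467.6e-9)
= 4.2511e-19 J
= 2.6536 eV
KE = E_photon - phi
= 2.6536 - 1.19
= 1.4636 eV

1.4636


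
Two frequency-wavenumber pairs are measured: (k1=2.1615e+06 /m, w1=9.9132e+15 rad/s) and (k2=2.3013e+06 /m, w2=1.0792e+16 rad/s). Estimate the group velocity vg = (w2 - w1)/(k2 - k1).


vg = (w2 - w1) / (k2 - k1)
= (1.0792e+16 - 9.9132e+15) / (2.3013e+06 - 2.1615e+06)
= 8.7880e+14 / 1.3980e+05
= 6.2861e+09 m/s

6.2861e+09


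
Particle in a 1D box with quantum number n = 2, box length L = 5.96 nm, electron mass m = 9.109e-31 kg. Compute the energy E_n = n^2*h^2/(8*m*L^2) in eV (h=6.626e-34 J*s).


E = n^2 * h^2 / (8 * m * L^2)
= 2^2 * (6.626e-34)^2 / (8 * 9.109e-31 * (5.96e-9)^2)
= 4 * 4.3904e-67 / (8 * 9.109e-31 * 3.5522e-17)
= 6.7844e-21 J
= 0.0423 eV

0.0423


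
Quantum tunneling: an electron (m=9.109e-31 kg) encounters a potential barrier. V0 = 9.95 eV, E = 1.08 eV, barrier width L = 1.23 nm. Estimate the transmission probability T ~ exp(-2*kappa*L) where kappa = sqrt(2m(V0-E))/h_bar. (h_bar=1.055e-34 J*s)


V0 - E = 8.87 eV = 1.4210e-18 J
kappa = sqrt(2 * m * (V0-E)) / h_bar
= sqrt(2 * 9.109e-31 * 1.4210e-18) / 1.055e-34
= 1.5251e+10 /m
2*kappa*L = 2 * 1.5251e+10 * 1.23e-9
= 37.5168
T = exp(-37.5168) = 5.089212e-17

5.089212e-17


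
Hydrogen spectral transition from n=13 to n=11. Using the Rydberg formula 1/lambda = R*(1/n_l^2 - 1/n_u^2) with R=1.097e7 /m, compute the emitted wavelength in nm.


1/lambda = R * (1/n_l^2 - 1/n_u^2)
= 1.097e7 * (1/11^2 - 1/13^2)
= 1.097e7 * (0.008264 - 0.005917)
= 1.097e7 * 0.002347
= 2.5750e+04 /m
lambda = 1 / 2.5750e+04 = 38835.0805 nm

38835.0805


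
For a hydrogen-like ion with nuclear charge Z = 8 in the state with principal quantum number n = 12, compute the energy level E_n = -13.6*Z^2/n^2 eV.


E_n = -13.6 * Z^2 / n^2
= -13.6 * 8^2 / 12^2
= -13.6 * 64 / 144
= -6.0444 eV

-6.0444


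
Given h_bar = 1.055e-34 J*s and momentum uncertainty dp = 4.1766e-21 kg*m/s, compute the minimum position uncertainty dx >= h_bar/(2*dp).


dx = h_bar / (2 * dp)
= 1.055e-34 / (2 * 4.1766e-21)
= 1.055e-34 / 8.3532e-21
= 1.2630e-14 m

1.2630e-14


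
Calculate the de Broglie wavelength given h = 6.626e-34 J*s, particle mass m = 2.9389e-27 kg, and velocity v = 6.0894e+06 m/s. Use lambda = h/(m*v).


lambda = h / (m * v)
= 6.626e-34 / (2.9389e-27 * 6.0894e+06)
= 6.626e-34 / 1.7896e-20
= 3.7025e-14 m

3.7025e-14


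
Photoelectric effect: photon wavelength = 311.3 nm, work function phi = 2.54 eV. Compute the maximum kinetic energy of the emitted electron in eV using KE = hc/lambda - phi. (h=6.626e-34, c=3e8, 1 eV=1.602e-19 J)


E_photon = hc / lambda
= (6.626e-34)(3e8) / (311.3e-9)
= 6.3855e-19 J
= 3.9859 eV
KE = E_photon - phi
= 3.9859 - 2.54
= 1.4459 eV

1.4459


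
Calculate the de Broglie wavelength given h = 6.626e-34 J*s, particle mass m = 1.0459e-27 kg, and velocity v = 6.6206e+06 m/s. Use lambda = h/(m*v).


lambda = h / (m * v)
= 6.626e-34 / (1.0459e-27 * 6.6206e+06)
= 6.626e-34 / 6.9245e-21
= 9.5689e-14 m

9.5689e-14


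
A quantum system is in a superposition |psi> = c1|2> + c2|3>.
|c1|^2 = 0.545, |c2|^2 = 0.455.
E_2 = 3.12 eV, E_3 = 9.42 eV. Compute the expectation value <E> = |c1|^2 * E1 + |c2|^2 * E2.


<E> = |c1|^2 * E1 + |c2|^2 * E2
= 0.545 * 3.12 + 0.455 * 9.42
= 1.7004 + 4.2861
= 5.9865 eV

5.9865


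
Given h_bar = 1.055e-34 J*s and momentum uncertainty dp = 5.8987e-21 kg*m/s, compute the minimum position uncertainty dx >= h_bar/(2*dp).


dx = h_bar / (2 * dp)
= 1.055e-34 / (2 * 5.8987e-21)
= 1.055e-34 / 1.1797e-20
= 8.9426e-15 m

8.9426e-15


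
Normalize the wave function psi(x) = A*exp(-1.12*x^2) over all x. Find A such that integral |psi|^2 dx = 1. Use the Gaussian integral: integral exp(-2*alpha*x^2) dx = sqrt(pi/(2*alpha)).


integral |psi|^2 dx = A^2 * sqrt(pi/(2*alpha)) = 1
A^2 = sqrt(2*alpha/pi)
= sqrt(2 * 1.12 / pi)
= 0.844402
A = sqrt(0.844402)
= 0.9189

0.9189


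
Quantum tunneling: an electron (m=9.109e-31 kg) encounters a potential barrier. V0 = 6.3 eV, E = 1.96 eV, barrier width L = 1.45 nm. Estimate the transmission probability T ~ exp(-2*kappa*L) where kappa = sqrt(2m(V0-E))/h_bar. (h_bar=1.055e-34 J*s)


V0 - E = 4.34 eV = 6.9527e-19 J
kappa = sqrt(2 * m * (V0-E)) / h_bar
= sqrt(2 * 9.109e-31 * 6.9527e-19) / 1.055e-34
= 1.0668e+10 /m
2*kappa*L = 2 * 1.0668e+10 * 1.45e-9
= 30.9366
T = exp(-30.9366) = 3.667947e-14

3.667947e-14


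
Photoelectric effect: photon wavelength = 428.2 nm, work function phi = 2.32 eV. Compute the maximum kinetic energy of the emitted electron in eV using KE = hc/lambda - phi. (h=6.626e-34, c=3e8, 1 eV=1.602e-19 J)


E_photon = hc / lambda
= (6.626e-34)(3e8) / (428.2e-9)
= 4.6422e-19 J
= 2.8978 eV
KE = E_photon - phi
= 2.8978 - 2.32
= 0.5778 eV

0.5778


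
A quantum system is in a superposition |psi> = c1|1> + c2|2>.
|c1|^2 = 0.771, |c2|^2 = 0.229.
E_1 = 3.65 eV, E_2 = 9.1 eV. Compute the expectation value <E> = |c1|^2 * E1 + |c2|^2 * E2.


<E> = |c1|^2 * E1 + |c2|^2 * E2
= 0.771 * 3.65 + 0.229 * 9.1
= 2.8142 + 2.0839
= 4.898 eV

4.898


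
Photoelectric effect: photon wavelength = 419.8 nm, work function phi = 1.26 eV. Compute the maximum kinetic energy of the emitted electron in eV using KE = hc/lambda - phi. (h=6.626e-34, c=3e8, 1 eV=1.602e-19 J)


E_photon = hc / lambda
= (6.626e-34)(3e8) / (419.8e-9)
= 4.7351e-19 J
= 2.9558 eV
KE = E_photon - phi
= 2.9558 - 1.26
= 1.6958 eV

1.6958


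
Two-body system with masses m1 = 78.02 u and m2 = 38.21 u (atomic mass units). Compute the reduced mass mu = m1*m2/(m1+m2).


mu = m1 * m2 / (m1 + m2)
= 78.02 * 38.21 / (78.02 + 38.21)
= 2981.1442 / 116.23
= 25.6487 u

25.6487


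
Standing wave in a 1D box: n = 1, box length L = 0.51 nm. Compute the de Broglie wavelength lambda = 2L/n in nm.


lambda = 2L / n
= 2 * 0.51 / 1
= 1.02 / 1
= 1.02 nm

1.02


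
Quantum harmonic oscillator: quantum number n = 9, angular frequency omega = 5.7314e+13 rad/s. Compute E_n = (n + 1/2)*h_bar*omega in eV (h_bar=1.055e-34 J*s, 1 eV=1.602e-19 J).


E = (n + 1/2) * h_bar * omega
= (9 + 0.5) * 1.055e-34 * 5.7314e+13
= 9.5 * 6.0466e-21
= 5.7443e-20 J
= 0.3586 eV

0.3586


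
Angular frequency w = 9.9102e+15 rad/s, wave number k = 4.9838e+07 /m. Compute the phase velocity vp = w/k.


vp = w / k
= 9.9102e+15 / 4.9838e+07
= 1.9885e+08 m/s

1.9885e+08


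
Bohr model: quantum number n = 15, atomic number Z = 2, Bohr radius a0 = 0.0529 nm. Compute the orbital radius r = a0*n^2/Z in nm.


r = a0 * n^2 / Z
= 0.0529 * 15^2 / 2
= 0.0529 * 225 / 2
= 5.9512 nm

5.9512


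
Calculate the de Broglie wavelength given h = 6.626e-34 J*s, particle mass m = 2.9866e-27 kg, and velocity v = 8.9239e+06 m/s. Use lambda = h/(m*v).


lambda = h / (m * v)
= 6.626e-34 / (2.9866e-27 * 8.9239e+06)
= 6.626e-34 / 2.6652e-20
= 2.4861e-14 m

2.4861e-14


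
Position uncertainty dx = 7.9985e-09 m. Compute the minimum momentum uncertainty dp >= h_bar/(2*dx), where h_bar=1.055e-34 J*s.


dp = h_bar / (2 * dx)
= 1.055e-34 / (2 * 7.9985e-09)
= 1.055e-34 / 1.5997e-08
= 6.5950e-27 kg*m/s

6.5950e-27


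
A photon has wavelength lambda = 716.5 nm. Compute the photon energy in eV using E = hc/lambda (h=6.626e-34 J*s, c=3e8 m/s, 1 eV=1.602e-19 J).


E = hc / lambda
= (6.626e-34)(3e8) / (716.5e-9)
= 1.9878e-25 / 7.1650e-07
= 2.7743e-19 J
Converting to eV: 2.7743e-19 / 1.602e-19
= 1.7318 eV

1.7318


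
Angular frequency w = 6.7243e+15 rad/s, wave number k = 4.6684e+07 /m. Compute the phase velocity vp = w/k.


vp = w / k
= 6.7243e+15 / 4.6684e+07
= 1.4404e+08 m/s

1.4404e+08


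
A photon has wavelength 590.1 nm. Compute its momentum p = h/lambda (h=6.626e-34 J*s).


p = h / lambda
= 6.626e-34 / (590.1e-9)
= 6.626e-34 / 5.9010e-07
= 1.1229e-27 kg*m/s

1.1229e-27


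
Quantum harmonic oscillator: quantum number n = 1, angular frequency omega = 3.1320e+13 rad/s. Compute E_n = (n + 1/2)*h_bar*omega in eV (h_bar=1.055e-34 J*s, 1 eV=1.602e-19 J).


E = (n + 1/2) * h_bar * omega
= (1 + 0.5) * 1.055e-34 * 3.1320e+13
= 1.5 * 3.3043e-21
= 4.9564e-21 J
= 0.0309 eV

0.0309


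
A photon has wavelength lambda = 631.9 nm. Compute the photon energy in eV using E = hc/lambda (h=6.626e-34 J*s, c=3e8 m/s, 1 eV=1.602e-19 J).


E = hc / lambda
= (6.626e-34)(3e8) / (631.9e-9)
= 1.9878e-25 / 6.3190e-07
= 3.1458e-19 J
Converting to eV: 3.1458e-19 / 1.602e-19
= 1.9636 eV

1.9636


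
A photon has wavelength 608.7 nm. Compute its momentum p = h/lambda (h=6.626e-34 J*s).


p = h / lambda
= 6.626e-34 / (608.7e-9)
= 6.626e-34 / 6.0870e-07
= 1.0885e-27 kg*m/s

1.0885e-27


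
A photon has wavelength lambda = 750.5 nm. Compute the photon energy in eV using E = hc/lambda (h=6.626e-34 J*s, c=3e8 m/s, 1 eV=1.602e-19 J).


E = hc / lambda
= (6.626e-34)(3e8) / (750.5e-9)
= 1.9878e-25 / 7.5050e-07
= 2.6486e-19 J
Converting to eV: 2.6486e-19 / 1.602e-19
= 1.6533 eV

1.6533


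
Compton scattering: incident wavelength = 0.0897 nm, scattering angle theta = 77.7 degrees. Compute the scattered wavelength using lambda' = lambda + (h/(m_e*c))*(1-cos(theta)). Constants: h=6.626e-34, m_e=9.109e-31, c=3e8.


Compton wavelength: h/(m_e*c) = 2.4247e-12 m
d_lambda = 2.4247e-12 * (1 - cos(77.7 deg))
= 2.4247e-12 * 0.78697
= 1.9082e-12 m = 0.001908 nm
lambda' = 0.0897 + 0.001908
= 0.091608 nm

0.091608


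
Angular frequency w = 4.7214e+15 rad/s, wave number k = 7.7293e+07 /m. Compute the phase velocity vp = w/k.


vp = w / k
= 4.7214e+15 / 7.7293e+07
= 6.1084e+07 m/s

6.1084e+07


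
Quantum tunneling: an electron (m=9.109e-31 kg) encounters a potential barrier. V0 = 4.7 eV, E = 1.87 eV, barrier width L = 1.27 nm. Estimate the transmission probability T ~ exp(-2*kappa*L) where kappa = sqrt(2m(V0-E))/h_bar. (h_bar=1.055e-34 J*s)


V0 - E = 2.83 eV = 4.5337e-19 J
kappa = sqrt(2 * m * (V0-E)) / h_bar
= sqrt(2 * 9.109e-31 * 4.5337e-19) / 1.055e-34
= 8.6143e+09 /m
2*kappa*L = 2 * 8.6143e+09 * 1.27e-9
= 21.8804
T = exp(-21.8804) = 3.143728e-10

3.143728e-10


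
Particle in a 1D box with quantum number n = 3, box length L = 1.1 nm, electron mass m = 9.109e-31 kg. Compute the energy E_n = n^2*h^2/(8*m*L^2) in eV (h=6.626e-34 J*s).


E = n^2 * h^2 / (8 * m * L^2)
= 3^2 * (6.626e-34)^2 / (8 * 9.109e-31 * (1.1e-9)^2)
= 9 * 4.3904e-67 / (8 * 9.109e-31 * 1.2100e-18)
= 4.4813e-19 J
= 2.7973 eV

2.7973


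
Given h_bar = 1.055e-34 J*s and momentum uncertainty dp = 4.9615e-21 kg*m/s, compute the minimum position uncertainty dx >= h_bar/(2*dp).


dx = h_bar / (2 * dp)
= 1.055e-34 / (2 * 4.9615e-21)
= 1.055e-34 / 9.9230e-21
= 1.0632e-14 m

1.0632e-14


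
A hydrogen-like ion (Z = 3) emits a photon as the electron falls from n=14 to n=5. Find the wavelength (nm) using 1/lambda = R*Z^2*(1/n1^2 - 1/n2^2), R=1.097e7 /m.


1/lambda = R * Z^2 * (1/n1^2 - 1/n2^2)
= 1.097e7 * 3^2 * (1/5^2 - 1/14^2)
= 1.097e7 * 9 * (0.04 - 0.005102)
= 3.4455e+06 /m
lambda = 1 / 3.4455e+06
= 290.2357 nm

290.2357


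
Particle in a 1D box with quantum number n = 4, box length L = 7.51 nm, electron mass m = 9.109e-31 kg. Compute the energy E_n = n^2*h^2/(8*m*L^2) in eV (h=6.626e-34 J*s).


E = n^2 * h^2 / (8 * m * L^2)
= 4^2 * (6.626e-34)^2 / (8 * 9.109e-31 * (7.51e-9)^2)
= 16 * 4.3904e-67 / (8 * 9.109e-31 * 5.6400e-17)
= 1.7092e-20 J
= 0.1067 eV

0.1067


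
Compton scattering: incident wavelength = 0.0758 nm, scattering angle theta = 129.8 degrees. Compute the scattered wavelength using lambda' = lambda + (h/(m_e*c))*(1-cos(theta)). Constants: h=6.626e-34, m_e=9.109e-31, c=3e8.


Compton wavelength: h/(m_e*c) = 2.4247e-12 m
d_lambda = 2.4247e-12 * (1 - cos(129.8 deg))
= 2.4247e-12 * 1.64011
= 3.9768e-12 m = 0.003977 nm
lambda' = 0.0758 + 0.003977
= 0.079777 nm

0.079777


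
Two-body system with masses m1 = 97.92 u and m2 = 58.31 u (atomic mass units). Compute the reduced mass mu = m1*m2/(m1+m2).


mu = m1 * m2 / (m1 + m2)
= 97.92 * 58.31 / (97.92 + 58.31)
= 5709.7152 / 156.23
= 36.5469 u

36.5469


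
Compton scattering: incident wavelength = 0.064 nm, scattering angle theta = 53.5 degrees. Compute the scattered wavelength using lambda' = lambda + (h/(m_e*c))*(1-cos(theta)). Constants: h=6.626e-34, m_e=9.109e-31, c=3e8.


Compton wavelength: h/(m_e*c) = 2.4247e-12 m
d_lambda = 2.4247e-12 * (1 - cos(53.5 deg))
= 2.4247e-12 * 0.405177
= 9.8244e-13 m = 0.000982 nm
lambda' = 0.064 + 0.000982
= 0.064982 nm

0.064982
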